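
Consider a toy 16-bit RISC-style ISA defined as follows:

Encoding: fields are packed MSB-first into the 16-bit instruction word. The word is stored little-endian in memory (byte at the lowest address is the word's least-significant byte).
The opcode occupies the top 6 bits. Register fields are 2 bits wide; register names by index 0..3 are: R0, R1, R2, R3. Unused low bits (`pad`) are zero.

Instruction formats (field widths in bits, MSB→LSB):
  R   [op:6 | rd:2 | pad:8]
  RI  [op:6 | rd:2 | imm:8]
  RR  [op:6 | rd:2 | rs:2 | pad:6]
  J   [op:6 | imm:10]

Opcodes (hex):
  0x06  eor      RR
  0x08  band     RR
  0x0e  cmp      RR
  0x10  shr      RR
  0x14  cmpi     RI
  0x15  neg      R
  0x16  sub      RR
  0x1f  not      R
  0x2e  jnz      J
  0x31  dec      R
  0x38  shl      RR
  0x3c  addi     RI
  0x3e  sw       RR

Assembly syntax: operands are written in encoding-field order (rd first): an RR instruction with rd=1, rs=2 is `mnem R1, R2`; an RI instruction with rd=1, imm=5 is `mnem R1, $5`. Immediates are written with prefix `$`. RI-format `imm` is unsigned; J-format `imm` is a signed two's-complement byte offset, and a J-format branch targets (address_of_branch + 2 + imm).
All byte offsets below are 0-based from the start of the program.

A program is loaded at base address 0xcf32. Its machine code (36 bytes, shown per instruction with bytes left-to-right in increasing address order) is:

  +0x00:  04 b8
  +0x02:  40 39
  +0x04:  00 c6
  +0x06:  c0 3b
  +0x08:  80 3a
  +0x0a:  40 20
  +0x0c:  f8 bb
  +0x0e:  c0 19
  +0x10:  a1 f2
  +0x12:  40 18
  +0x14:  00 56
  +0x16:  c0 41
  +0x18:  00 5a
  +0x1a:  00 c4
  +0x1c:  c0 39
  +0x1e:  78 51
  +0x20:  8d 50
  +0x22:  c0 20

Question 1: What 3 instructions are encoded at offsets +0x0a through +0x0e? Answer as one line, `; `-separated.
[0a] 40 20 → 0x2040
  top 6b → 0x8 → band [RR]
  rd: (w>>8)&0x3=0x0 → R0
  rs: (w>>6)&0x3=0x1 → R1
[0c] f8 bb → 0xbbf8
  top 6b → 0x2e → jnz [J]
  imm: (w>>0)&0x3ff=0x3f8 (s10→-8) → $-8
[0e] c0 19 → 0x19c0
  top 6b → 0x6 → eor [RR]
  rd: (w>>8)&0x3=0x1 → R1
  rs: (w>>6)&0x3=0x3 → R3

band R0, R1; jnz $-8; eor R1, R3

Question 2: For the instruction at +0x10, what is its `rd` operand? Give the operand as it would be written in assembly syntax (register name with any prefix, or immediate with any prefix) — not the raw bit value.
[10] a1 f2 → 0xf2a1
  op=0xf2a1>>10=0x3c ⇒ addi (RI)
  rd: (w>>8)&0x3=0x2 → R2
  imm: (w>>0)&0xff=0xa1 → $161

R2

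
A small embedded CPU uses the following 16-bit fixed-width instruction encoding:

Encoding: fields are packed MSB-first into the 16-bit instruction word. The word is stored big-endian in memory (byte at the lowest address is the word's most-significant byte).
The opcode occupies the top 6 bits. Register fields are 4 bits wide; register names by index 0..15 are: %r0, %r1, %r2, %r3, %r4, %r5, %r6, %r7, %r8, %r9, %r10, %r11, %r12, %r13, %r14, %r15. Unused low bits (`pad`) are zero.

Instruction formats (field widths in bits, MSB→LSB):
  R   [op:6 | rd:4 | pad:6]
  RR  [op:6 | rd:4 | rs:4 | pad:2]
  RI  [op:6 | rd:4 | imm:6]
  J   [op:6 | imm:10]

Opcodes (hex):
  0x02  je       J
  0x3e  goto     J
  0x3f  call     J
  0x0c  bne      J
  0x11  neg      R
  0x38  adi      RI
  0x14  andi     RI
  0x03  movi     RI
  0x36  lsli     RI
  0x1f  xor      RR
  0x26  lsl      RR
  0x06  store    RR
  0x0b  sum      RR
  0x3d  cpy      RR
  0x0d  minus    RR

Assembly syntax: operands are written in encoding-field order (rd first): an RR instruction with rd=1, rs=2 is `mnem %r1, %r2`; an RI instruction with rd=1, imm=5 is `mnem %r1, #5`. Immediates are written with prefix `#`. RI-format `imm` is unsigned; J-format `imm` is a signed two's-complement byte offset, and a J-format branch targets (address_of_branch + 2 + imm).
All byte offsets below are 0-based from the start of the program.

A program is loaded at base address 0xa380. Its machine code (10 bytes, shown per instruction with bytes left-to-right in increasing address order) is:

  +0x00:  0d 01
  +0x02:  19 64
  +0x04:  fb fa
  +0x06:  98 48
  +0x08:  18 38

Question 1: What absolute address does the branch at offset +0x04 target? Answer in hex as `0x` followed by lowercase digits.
0xa380

+0x04: fb fa ⇒ word 0xfbfa (big)
  top 6b → 0x3e → goto [J]
  imm@[9:0]=0x3fa (s10→-6) ⇒ #-6
  target = base 0xa380 + off 0x04 + 2 + imm -6 = 0xa380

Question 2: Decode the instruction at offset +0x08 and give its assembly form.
store %r0, %r14

off 0x08: read 18 38 as big → 0x1838
  op=0x1838>>10=0x6 ⇒ store (RR)
  [9:6] rd=0 = %r0
  [5:2] rs=14 = %r14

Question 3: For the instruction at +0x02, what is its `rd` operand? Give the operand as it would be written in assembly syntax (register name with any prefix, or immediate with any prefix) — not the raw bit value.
off 0x02: read 19 64 as big → 0x1964
  opcode bits[15:10]=0x6: store/RR
  rd@[9:6]=0x5 ⇒ %r5
  rs@[5:2]=0x9 ⇒ %r9

%r5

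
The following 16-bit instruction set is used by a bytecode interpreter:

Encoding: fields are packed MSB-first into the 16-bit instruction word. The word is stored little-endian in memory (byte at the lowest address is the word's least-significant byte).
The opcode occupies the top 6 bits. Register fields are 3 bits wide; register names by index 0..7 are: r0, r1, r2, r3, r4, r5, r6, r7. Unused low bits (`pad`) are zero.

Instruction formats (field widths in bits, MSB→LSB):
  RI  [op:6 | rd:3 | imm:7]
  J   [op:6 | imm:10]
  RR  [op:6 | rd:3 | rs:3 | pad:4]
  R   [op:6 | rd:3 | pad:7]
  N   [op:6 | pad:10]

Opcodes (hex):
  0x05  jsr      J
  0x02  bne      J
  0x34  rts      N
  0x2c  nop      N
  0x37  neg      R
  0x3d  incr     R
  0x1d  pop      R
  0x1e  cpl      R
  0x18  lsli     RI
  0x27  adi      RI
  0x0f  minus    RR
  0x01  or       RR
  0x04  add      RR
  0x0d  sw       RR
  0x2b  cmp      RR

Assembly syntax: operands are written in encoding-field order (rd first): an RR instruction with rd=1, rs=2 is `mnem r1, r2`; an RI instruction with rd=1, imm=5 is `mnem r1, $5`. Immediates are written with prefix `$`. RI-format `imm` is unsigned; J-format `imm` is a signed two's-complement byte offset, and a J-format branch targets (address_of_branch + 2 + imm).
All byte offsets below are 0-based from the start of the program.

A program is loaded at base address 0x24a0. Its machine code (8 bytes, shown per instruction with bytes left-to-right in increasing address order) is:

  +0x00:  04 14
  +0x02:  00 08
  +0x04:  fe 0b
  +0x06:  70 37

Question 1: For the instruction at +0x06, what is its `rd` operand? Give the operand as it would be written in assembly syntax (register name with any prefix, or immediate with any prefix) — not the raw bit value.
+0x06: 70 37 ⇒ word 0x3770 (little)
  opcode bits[15:10]=0xd: sw/RR
  rd: (w>>7)&0x7=0x6 → r6
  rs: (w>>4)&0x7=0x7 → r7

r6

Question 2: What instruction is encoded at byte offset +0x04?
bne $-2

off 0x04: read fe 0b as little → 0x0bfe
  op=0x0bfe>>10=0x2 ⇒ bne (J)
  imm@[9:0]=0x3fe (s10→-2) ⇒ $-2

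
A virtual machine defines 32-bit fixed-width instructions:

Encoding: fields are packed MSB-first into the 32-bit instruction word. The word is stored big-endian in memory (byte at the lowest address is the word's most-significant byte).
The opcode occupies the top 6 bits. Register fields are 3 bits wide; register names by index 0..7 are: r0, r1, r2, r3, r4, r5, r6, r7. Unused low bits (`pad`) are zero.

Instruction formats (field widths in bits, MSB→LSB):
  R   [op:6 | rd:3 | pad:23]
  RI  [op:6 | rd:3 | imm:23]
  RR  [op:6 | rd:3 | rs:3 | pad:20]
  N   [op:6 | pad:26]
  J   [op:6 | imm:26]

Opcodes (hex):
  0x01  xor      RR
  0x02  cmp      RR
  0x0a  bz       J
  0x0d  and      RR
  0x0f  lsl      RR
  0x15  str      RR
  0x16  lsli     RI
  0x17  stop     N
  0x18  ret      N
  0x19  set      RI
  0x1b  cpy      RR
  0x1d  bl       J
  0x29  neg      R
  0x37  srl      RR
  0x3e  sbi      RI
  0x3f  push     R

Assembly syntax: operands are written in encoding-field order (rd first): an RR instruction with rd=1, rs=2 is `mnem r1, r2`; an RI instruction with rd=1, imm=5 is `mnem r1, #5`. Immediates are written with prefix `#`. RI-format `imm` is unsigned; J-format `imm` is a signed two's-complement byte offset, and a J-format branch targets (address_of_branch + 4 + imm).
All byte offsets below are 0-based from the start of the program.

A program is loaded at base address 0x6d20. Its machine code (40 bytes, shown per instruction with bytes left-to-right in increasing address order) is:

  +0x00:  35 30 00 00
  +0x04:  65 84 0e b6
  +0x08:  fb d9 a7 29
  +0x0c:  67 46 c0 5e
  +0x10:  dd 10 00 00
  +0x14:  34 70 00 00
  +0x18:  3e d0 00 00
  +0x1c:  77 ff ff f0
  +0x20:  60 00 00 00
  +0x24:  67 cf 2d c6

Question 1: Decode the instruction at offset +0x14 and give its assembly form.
@+14  big-endian(34 70 00 00) = 0x34700000
  top 6b → 0xd → and [RR]
  rd@[25:23]=0x0 ⇒ r0
  rs@[22:20]=0x7 ⇒ r7

and r0, r7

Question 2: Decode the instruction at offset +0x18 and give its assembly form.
off 0x18: read 3e d0 00 00 as big → 0x3ed00000
  top 6b → 0xf → lsl [RR]
  rd: (w>>23)&0x7=0x5 → r5
  rs: (w>>20)&0x7=0x5 → r5

lsl r5, r5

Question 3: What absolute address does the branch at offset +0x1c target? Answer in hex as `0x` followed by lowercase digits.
0x6d30

+0x1c: 77 ff ff f0 ⇒ word 0x77fffff0 (big)
  top 6b → 0x1d → bl [J]
  [25:0] imm=67108848 (s26→-16) = #-16
  target = base 0x6d20 + off 0x1c + 4 + imm -16 = 0x6d30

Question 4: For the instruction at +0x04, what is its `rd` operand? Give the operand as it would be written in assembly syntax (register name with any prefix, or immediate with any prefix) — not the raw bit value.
r3

+0x04: 65 84 0e b6 ⇒ word 0x65840eb6 (big)
  op=0x65840eb6>>26=0x19 ⇒ set (RI)
  [25:23] rd=3 = r3
  [22:0] imm=265910 = #265910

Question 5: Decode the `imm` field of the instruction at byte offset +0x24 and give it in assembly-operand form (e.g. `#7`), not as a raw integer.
off 0x24: read 67 cf 2d c6 as big → 0x67cf2dc6
  opcode bits[31:26]=0x19: set/RI
  rd: (w>>23)&0x7=0x7 → r7
  imm: (w>>0)&0x7fffff=0x4f2dc6 → #5189062

#5189062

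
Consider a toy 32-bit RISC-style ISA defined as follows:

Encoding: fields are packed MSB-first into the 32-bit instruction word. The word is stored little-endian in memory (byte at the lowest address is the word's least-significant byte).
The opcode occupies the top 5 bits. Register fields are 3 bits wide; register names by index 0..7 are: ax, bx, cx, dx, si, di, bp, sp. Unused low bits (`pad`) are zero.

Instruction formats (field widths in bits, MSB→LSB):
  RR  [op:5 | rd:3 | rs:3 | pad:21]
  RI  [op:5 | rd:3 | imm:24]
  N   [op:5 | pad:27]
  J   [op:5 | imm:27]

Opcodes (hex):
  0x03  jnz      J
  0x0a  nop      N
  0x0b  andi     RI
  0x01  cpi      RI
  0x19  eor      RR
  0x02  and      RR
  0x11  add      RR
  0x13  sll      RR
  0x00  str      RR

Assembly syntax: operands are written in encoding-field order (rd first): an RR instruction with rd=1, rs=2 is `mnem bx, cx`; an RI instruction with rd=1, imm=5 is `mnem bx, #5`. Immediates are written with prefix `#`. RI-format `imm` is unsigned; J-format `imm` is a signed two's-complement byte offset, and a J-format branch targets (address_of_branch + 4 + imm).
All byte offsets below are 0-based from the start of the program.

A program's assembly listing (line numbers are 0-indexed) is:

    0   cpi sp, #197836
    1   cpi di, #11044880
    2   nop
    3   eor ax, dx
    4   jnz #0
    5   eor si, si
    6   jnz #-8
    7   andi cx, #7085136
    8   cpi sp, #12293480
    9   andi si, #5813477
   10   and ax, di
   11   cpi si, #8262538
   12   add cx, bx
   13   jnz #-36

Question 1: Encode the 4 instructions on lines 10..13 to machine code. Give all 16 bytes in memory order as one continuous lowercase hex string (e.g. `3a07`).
0000a0108a137e0c0000208adcffff1f

line 10 (and): pack op=0x2:5|rd=0:3|rs=5:3|pad=0:21 = 0x10a00000; little→ 00 00 a0 10
line 11 (cpi): pack op=0x1:5|rd=4:3|imm=8262538:24 = 0x0c7e138a; little→ 8a 13 7e 0c
line 12 (add): pack op=0x11:5|rd=2:3|rs=1:3|pad=0:21 = 0x8a200000; little→ 00 00 20 8a
line 13 (jnz): pack op=0x3:5|imm=-36:27 = 0x1fffffdc; little→ dc ff ff 1f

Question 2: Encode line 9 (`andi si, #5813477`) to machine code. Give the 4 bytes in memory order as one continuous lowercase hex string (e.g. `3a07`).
e5b4585c

L9: andi op=0xb:5|rd=4:3|imm=5813477:24 ⇒ 0x5c58b4e5 ⇒ little e5 b4 58 5c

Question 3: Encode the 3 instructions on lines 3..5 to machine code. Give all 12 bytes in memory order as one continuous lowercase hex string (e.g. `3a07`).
3. eor fields op=0x19:5|rd=0:3|rs=3:3|pad=0:21 → word c8600000h → 00 00 60 c8
4. jnz fields op=0x3:5|imm=0:27 → word 18000000h → 00 00 00 18
5. eor fields op=0x19:5|rd=4:3|rs=4:3|pad=0:21 → word cc800000h → 00 00 80 cc

000060c800000018000080cc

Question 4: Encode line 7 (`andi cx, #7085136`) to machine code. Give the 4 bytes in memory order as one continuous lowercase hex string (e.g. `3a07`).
501c6c5a

7. andi fields op=0xb:5|rd=2:3|imm=7085136:24 → word 5a6c1c50h → 50 1c 6c 5a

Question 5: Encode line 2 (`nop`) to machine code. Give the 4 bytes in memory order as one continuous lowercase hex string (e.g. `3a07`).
00000050

L2: nop op=0xa:5|pad=0:27 ⇒ 0x50000000 ⇒ little 00 00 00 50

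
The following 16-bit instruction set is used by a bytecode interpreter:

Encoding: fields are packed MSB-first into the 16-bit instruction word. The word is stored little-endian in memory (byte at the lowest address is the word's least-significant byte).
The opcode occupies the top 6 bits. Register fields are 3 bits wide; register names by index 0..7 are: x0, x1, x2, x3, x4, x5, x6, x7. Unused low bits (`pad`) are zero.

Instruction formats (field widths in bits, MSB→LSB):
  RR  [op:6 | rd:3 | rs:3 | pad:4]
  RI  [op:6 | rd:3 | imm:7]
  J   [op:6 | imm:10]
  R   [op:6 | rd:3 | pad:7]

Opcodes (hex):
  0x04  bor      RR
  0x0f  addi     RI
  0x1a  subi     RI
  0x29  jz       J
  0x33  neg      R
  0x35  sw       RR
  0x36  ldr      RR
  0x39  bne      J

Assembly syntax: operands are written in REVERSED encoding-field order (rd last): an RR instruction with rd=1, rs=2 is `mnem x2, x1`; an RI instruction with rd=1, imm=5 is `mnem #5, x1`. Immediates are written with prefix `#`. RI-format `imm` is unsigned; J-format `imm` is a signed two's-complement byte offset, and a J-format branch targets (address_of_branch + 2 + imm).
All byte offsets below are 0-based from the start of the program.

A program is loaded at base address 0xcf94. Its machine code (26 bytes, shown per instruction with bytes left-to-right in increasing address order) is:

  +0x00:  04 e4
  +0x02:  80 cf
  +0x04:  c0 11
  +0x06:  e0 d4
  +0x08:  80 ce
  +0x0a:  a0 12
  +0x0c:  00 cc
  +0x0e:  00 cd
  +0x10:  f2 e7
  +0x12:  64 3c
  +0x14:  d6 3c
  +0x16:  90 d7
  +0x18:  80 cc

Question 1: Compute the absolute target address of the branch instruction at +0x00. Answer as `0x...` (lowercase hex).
off 0x00: read 04 e4 as little → 0xe404
  opcode bits[15:10]=0x39: bne/J
  imm: (w>>0)&0x3ff=0x4 → #4
  target = base 0xcf94 + off 0x00 + 2 + imm 4 = 0xcf9a

0xcf9a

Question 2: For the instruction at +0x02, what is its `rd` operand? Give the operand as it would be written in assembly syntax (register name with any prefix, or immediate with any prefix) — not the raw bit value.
[02] 80 cf → 0xcf80
  top 6b → 0x33 → neg [R]
  rd: (w>>7)&0x7=0x7 → x7

x7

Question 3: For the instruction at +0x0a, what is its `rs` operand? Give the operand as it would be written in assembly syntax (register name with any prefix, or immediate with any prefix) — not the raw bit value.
x2

+0x0a: a0 12 ⇒ word 0x12a0 (little)
  op=0x12a0>>10=0x4 ⇒ bor (RR)
  rd@[9:7]=0x5 ⇒ x5
  rs@[6:4]=0x2 ⇒ x2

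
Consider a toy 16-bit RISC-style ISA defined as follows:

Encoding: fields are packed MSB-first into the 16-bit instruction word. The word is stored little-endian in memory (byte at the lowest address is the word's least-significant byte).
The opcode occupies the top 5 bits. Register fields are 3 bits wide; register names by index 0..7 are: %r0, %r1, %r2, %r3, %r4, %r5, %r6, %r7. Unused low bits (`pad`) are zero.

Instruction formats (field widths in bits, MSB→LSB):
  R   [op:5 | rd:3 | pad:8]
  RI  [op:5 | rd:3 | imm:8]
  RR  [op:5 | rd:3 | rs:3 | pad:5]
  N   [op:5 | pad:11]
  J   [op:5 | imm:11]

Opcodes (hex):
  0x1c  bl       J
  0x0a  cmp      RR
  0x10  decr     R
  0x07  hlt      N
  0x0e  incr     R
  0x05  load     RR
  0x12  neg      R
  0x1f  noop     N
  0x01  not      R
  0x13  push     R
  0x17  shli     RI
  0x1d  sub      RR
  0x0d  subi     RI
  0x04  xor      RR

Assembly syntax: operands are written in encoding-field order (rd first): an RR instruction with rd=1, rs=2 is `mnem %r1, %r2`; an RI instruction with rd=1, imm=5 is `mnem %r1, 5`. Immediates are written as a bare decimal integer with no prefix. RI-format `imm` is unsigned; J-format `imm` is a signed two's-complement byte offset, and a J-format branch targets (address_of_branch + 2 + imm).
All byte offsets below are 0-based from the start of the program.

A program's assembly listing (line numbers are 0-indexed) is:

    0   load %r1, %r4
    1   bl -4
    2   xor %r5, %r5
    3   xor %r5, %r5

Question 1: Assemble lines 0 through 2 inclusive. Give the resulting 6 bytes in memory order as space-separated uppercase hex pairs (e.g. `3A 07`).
80 29 FC E7 A0 25

0. load fields op=0x5:5|rd=1:3|rs=4:3|pad=0:5 → word 2980h → 80 29
1. bl fields op=0x1c:5|imm=-4:11 → word e7fch → fc e7
2. xor fields op=0x4:5|rd=5:3|rs=5:3|pad=0:5 → word 25a0h → a0 25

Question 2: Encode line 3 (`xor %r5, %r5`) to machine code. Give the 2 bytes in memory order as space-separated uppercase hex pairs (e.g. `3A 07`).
3. xor fields op=0x4:5|rd=5:3|rs=5:3|pad=0:5 → word 25a0h → a0 25

A0 25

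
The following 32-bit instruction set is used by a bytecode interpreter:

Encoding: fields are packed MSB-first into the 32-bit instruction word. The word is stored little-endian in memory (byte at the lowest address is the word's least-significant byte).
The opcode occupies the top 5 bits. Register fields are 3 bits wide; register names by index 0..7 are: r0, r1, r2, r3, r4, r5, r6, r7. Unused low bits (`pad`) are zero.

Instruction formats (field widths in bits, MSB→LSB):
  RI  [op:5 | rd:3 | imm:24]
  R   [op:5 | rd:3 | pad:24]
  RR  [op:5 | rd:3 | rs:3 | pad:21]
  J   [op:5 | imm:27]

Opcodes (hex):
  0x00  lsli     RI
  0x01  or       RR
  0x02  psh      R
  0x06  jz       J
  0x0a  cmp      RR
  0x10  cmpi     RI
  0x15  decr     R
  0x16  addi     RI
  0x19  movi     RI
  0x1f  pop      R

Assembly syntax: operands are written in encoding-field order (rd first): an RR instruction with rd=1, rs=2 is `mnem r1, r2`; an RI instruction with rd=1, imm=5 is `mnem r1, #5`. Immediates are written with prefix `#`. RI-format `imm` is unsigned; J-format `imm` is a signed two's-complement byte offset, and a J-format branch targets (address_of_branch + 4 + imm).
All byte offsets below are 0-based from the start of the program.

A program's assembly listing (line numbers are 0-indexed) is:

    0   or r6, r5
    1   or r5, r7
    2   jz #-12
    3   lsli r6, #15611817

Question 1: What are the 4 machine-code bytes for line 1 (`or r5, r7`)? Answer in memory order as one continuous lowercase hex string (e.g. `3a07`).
L1: or op=0x1:5|rd=5:3|rs=7:3|pad=0:21 ⇒ 0x0de00000 ⇒ little 00 00 e0 0d

0000e00d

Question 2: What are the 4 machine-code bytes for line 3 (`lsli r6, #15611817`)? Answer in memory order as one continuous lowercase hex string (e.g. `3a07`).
3. lsli fields op=0x0:5|rd=6:3|imm=15611817:24 → word 06ee37a9h → a9 37 ee 06

a937ee06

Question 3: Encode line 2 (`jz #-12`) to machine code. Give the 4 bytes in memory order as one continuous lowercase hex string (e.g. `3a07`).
f4ffff37

2. jz fields op=0x6:5|imm=-12:27 → word 37fffff4h → f4 ff ff 37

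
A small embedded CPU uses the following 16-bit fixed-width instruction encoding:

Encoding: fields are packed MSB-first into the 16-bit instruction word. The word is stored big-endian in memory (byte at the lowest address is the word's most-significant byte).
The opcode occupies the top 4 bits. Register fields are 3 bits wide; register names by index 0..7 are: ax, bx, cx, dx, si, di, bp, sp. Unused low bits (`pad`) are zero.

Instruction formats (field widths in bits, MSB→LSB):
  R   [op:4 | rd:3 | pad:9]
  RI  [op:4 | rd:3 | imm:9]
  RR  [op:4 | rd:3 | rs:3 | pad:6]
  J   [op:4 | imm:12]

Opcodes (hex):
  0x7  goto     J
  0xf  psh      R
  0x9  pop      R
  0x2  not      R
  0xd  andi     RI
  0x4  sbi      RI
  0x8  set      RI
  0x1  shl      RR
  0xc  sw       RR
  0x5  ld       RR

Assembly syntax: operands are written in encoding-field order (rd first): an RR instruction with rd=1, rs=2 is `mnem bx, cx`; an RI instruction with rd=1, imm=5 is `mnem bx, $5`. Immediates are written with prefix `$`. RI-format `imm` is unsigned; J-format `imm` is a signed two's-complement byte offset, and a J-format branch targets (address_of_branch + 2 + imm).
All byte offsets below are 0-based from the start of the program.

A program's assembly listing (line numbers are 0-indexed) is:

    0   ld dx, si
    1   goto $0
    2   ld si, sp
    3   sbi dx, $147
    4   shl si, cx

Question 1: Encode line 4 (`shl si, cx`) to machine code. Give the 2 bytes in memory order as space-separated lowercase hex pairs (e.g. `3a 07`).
18 80

4. shl fields op=0x1:4|rd=4:3|rs=2:3|pad=0:6 → word 1880h → 18 80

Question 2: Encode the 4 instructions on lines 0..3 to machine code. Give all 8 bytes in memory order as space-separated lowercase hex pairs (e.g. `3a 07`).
0. ld fields op=0x5:4|rd=3:3|rs=4:3|pad=0:6 → word 5700h → 57 00
1. goto fields op=0x7:4|imm=0:12 → word 7000h → 70 00
2. ld fields op=0x5:4|rd=4:3|rs=7:3|pad=0:6 → word 59c0h → 59 c0
3. sbi fields op=0x4:4|rd=3:3|imm=147:9 → word 4693h → 46 93

57 00 70 00 59 c0 46 93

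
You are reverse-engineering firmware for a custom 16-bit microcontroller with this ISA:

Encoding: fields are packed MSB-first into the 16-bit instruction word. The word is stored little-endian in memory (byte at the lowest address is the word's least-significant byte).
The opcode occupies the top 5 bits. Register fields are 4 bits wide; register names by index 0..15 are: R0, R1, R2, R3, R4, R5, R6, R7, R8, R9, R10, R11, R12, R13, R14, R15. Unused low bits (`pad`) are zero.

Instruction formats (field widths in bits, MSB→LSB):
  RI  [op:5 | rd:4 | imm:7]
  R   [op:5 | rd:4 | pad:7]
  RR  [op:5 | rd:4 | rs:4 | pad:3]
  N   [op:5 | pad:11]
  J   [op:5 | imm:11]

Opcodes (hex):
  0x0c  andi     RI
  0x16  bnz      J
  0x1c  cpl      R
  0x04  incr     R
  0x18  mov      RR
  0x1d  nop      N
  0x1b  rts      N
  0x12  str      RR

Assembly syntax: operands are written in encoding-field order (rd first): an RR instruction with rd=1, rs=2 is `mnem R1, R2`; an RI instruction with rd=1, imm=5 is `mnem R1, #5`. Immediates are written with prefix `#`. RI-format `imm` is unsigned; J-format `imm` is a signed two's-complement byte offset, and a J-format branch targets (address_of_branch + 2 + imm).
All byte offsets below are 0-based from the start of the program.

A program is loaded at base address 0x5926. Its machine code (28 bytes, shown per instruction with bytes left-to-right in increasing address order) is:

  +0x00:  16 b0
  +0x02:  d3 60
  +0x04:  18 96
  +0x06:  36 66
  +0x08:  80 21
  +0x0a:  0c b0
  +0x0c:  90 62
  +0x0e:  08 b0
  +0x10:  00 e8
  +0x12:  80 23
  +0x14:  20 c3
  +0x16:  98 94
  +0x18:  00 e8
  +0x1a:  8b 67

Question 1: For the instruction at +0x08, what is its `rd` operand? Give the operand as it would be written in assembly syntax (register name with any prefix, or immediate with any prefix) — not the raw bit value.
R3

+0x08: 80 21 ⇒ word 0x2180 (little)
  opcode bits[15:11]=0x4: incr/R
  [10:7] rd=3 = R3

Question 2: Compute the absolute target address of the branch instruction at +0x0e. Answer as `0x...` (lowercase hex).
off 0x0e: read 08 b0 as little → 0xb008
  opcode bits[15:11]=0x16: bnz/J
  imm: (w>>0)&0x7ff=0x8 → #8
  target = base 0x5926 + off 0x0e + 2 + imm 8 = 0x593e

0x593e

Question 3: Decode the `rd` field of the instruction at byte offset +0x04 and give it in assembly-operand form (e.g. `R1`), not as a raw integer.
@+04  little-endian(18 96) = 0x9618
  top 5b → 0x12 → str [RR]
  [10:7] rd=12 = R12
  [6:3] rs=3 = R3

R12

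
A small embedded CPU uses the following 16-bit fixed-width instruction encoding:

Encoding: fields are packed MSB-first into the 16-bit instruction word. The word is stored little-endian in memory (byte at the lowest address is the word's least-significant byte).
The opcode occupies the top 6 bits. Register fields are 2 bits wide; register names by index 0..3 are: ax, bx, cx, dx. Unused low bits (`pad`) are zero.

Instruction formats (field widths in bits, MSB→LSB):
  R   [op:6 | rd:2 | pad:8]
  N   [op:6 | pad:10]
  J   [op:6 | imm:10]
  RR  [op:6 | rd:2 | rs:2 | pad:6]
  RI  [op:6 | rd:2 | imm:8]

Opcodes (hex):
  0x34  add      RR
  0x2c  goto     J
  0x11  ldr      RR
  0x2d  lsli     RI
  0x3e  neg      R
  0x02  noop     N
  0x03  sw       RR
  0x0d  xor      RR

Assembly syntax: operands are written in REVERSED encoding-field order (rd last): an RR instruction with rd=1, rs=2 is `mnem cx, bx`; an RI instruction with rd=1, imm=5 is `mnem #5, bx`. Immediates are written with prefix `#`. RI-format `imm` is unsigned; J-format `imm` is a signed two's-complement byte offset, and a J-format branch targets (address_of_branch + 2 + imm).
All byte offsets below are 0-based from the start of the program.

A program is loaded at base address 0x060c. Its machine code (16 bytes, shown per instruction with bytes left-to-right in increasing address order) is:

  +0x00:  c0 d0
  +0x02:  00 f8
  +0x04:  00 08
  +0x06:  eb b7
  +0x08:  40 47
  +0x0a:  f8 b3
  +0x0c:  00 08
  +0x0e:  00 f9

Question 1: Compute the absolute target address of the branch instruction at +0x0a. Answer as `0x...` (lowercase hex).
@+0a  little-endian(f8 b3) = 0xb3f8
  opcode bits[15:10]=0x2c: goto/J
  [9:0] imm=1016 (s10→-8) = #-8
  target = base 0x060c + off 0x0a + 2 + imm -8 = 0x0610

0x0610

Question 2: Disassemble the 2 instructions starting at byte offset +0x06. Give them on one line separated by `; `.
lsli #235, dx; ldr bx, dx

[06] eb b7 → 0xb7eb
  op=0xb7eb>>10=0x2d ⇒ lsli (RI)
  [9:8] rd=3 = dx
  [7:0] imm=235 = #235
[08] 40 47 → 0x4740
  op=0x4740>>10=0x11 ⇒ ldr (RR)
  [9:8] rd=3 = dx
  [7:6] rs=1 = bx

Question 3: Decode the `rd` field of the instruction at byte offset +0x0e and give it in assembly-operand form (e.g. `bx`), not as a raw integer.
bx

off 0x0e: read 00 f9 as little → 0xf900
  opcode bits[15:10]=0x3e: neg/R
  rd: (w>>8)&0x3=0x1 → bx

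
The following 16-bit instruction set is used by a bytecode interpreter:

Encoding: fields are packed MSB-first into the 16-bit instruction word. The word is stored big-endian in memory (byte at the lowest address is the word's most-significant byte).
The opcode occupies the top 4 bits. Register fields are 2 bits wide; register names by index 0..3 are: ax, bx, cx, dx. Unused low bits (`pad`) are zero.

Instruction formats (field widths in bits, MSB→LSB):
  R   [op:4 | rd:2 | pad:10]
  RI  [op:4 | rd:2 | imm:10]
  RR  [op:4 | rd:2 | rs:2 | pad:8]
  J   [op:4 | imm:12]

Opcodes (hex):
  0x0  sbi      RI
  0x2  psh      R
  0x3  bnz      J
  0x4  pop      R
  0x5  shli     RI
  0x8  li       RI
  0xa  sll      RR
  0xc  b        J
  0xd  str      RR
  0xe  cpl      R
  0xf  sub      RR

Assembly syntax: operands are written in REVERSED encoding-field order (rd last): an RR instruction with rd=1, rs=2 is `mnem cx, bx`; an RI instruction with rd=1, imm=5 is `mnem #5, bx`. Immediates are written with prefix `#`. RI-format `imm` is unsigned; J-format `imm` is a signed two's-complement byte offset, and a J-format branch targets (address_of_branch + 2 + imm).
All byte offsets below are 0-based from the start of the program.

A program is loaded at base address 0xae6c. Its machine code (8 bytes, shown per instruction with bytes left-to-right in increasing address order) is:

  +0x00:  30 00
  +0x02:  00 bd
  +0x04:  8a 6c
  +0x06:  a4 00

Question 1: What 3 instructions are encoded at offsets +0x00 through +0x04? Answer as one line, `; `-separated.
bnz #0; sbi #189, ax; li #620, cx

@+00  big-endian(30 00) = 0x3000
  top 4b → 0x3 → bnz [J]
  imm: (w>>0)&0xfff=0x0 → #0
@+02  big-endian(00 bd) = 0x00bd
  top 4b → 0x0 → sbi [RI]
  rd: (w>>10)&0x3=0x0 → ax
  imm: (w>>0)&0x3ff=0xbd → #189
@+04  big-endian(8a 6c) = 0x8a6c
  top 4b → 0x8 → li [RI]
  rd: (w>>10)&0x3=0x2 → cx
  imm: (w>>0)&0x3ff=0x26c → #620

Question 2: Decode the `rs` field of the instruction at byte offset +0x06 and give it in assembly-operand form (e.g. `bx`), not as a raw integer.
+0x06: a4 00 ⇒ word 0xa400 (big)
  opcode bits[15:12]=0xa: sll/RR
  rd: (w>>10)&0x3=0x1 → bx
  rs: (w>>8)&0x3=0x0 → ax

ax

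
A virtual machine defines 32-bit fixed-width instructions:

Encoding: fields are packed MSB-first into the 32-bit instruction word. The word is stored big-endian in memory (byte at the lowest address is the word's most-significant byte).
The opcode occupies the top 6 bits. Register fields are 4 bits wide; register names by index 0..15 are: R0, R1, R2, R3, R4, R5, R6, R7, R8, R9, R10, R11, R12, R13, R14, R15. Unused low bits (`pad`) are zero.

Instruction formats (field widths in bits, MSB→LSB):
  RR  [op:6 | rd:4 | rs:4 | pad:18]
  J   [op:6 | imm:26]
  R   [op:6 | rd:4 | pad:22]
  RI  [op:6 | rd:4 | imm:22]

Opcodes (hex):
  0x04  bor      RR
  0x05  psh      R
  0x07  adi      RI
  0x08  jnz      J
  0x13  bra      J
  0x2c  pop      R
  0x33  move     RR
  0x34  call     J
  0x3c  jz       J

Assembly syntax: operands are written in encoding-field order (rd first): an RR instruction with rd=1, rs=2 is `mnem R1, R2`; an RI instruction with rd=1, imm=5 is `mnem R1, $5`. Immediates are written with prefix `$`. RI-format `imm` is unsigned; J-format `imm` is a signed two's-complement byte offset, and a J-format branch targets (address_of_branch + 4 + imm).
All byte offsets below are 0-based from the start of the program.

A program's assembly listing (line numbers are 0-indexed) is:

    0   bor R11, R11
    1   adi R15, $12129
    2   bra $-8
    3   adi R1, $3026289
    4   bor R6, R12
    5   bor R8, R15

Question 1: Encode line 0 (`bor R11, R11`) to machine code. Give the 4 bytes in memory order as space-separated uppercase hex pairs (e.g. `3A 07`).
12 EC 00 00

line 0 (bor): pack op=0x4:6|rd=11:4|rs=11:4|pad=0:18 = 0x12ec0000; big→ 12 ec 00 00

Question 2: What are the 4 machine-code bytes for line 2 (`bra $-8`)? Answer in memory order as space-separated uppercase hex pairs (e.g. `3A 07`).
4F FF FF F8

2. bra fields op=0x13:6|imm=-8:26 → word 4ffffff8h → 4f ff ff f8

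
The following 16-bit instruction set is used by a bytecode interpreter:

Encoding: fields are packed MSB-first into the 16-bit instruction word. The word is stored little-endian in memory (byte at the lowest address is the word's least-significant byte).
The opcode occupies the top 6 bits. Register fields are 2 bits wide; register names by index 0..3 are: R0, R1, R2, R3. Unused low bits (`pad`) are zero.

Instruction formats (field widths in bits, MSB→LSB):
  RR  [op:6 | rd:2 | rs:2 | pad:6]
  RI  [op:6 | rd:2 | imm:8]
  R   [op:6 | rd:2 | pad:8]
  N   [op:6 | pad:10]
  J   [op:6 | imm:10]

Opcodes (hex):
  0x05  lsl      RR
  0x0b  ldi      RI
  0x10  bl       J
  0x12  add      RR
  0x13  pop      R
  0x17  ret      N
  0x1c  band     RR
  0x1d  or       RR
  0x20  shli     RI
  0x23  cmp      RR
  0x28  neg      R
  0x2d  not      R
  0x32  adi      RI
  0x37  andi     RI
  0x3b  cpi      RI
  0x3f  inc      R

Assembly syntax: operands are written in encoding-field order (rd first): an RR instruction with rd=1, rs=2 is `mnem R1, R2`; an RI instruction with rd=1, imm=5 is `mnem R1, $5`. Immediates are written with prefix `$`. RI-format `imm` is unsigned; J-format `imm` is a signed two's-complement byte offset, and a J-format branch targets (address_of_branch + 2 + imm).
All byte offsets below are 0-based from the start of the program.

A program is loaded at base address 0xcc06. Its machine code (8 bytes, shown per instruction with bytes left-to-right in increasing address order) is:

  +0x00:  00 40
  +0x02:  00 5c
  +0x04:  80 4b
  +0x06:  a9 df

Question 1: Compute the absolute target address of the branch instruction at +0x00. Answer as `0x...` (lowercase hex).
0xcc08

[00] 00 40 → 0x4000
  opcode bits[15:10]=0x10: bl/J
  imm: (w>>0)&0x3ff=0x0 → $0
  target = base 0xcc06 + off 0x00 + 2 + imm 0 = 0xcc08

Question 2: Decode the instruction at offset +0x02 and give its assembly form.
+0x02: 00 5c ⇒ word 0x5c00 (little)
  op=0x5c00>>10=0x17 ⇒ ret (N)

ret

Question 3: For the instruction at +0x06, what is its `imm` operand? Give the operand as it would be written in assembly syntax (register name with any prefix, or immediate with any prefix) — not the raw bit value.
$169

@+06  little-endian(a9 df) = 0xdfa9
  op=0xdfa9>>10=0x37 ⇒ andi (RI)
  rd@[9:8]=0x3 ⇒ R3
  imm@[7:0]=0xa9 ⇒ $169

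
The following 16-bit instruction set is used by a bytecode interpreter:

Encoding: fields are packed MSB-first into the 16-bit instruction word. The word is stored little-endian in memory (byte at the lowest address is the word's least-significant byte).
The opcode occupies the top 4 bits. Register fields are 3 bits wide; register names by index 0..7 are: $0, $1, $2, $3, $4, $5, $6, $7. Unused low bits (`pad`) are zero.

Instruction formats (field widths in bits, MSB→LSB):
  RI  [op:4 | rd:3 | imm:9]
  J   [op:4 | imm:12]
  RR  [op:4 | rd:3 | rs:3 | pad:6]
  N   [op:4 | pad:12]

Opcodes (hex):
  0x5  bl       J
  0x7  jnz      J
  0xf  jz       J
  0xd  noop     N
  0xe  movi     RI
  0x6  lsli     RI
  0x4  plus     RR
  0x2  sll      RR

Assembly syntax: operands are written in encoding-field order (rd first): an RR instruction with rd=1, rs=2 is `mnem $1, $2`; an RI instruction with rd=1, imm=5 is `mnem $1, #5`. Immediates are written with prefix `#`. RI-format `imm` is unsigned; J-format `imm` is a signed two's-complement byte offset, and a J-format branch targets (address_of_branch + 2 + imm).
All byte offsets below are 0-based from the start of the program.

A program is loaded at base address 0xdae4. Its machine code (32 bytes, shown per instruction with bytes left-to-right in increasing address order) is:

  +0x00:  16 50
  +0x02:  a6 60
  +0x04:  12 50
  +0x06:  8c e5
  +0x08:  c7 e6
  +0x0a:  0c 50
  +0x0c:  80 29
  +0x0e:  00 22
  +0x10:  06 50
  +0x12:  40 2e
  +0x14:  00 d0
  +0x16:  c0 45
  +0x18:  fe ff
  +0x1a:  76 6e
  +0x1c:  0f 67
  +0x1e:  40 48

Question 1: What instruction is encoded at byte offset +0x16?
@+16  little-endian(c0 45) = 0x45c0
  top 4b → 0x4 → plus [RR]
  rd: (w>>9)&0x7=0x2 → $2
  rs: (w>>6)&0x7=0x7 → $7

plus $2, $7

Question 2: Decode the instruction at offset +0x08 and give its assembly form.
movi $3, #199

+0x08: c7 e6 ⇒ word 0xe6c7 (little)
  opcode bits[15:12]=0xe: movi/RI
  [11:9] rd=3 = $3
  [8:0] imm=199 = #199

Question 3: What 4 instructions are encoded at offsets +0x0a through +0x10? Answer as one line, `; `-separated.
@+0a  little-endian(0c 50) = 0x500c
  op=0x500c>>12=0x5 ⇒ bl (J)
  [11:0] imm=12 = #12
@+0c  little-endian(80 29) = 0x2980
  op=0x2980>>12=0x2 ⇒ sll (RR)
  [11:9] rd=4 = $4
  [8:6] rs=6 = $6
@+0e  little-endian(00 22) = 0x2200
  op=0x2200>>12=0x2 ⇒ sll (RR)
  [11:9] rd=1 = $1
  [8:6] rs=0 = $0
@+10  little-endian(06 50) = 0x5006
  op=0x5006>>12=0x5 ⇒ bl (J)
  [11:0] imm=6 = #6

bl #12; sll $4, $6; sll $1, $0; bl #6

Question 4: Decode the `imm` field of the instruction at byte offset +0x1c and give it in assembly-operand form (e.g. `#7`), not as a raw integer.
#271

+0x1c: 0f 67 ⇒ word 0x670f (little)
  opcode bits[15:12]=0x6: lsli/RI
  rd@[11:9]=0x3 ⇒ $3
  imm@[8:0]=0x10f ⇒ #271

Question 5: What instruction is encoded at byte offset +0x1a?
[1a] 76 6e → 0x6e76
  top 4b → 0x6 → lsli [RI]
  rd@[11:9]=0x7 ⇒ $7
  imm@[8:0]=0x76 ⇒ #118

lsli $7, #118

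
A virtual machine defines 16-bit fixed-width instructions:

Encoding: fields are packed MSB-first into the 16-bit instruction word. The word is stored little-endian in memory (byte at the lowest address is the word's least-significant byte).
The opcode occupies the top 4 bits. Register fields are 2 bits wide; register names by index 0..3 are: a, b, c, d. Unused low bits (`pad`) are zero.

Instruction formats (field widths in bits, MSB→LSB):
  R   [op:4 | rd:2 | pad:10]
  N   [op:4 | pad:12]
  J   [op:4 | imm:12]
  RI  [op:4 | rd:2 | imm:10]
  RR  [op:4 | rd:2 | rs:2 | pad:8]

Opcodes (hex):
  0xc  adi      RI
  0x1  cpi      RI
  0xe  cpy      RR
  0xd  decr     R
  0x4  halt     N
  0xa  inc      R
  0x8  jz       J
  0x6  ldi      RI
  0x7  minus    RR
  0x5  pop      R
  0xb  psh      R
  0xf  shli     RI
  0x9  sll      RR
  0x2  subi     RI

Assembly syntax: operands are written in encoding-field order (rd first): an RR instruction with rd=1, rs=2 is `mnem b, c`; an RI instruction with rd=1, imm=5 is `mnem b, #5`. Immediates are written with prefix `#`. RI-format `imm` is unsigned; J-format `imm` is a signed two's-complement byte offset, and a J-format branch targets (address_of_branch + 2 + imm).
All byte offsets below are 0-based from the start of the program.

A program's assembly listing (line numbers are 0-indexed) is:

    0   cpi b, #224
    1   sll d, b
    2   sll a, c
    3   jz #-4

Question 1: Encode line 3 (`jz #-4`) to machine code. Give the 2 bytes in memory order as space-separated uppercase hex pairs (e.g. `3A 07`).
FC 8F

line 3 (jz): pack op=0x8:4|imm=-4:12 = 0x8ffc; little→ fc 8f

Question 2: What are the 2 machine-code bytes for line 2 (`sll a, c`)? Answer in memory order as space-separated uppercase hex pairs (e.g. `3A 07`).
00 92

2. sll fields op=0x9:4|rd=0:2|rs=2:2|pad=0:8 → word 9200h → 00 92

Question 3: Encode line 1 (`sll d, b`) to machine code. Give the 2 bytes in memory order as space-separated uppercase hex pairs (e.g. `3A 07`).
L1: sll op=0x9:4|rd=3:2|rs=1:2|pad=0:8 ⇒ 0x9d00 ⇒ little 00 9d

00 9D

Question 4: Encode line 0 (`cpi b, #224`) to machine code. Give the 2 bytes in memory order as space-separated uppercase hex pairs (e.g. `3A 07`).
E0 14

0. cpi fields op=0x1:4|rd=1:2|imm=224:10 → word 14e0h → e0 14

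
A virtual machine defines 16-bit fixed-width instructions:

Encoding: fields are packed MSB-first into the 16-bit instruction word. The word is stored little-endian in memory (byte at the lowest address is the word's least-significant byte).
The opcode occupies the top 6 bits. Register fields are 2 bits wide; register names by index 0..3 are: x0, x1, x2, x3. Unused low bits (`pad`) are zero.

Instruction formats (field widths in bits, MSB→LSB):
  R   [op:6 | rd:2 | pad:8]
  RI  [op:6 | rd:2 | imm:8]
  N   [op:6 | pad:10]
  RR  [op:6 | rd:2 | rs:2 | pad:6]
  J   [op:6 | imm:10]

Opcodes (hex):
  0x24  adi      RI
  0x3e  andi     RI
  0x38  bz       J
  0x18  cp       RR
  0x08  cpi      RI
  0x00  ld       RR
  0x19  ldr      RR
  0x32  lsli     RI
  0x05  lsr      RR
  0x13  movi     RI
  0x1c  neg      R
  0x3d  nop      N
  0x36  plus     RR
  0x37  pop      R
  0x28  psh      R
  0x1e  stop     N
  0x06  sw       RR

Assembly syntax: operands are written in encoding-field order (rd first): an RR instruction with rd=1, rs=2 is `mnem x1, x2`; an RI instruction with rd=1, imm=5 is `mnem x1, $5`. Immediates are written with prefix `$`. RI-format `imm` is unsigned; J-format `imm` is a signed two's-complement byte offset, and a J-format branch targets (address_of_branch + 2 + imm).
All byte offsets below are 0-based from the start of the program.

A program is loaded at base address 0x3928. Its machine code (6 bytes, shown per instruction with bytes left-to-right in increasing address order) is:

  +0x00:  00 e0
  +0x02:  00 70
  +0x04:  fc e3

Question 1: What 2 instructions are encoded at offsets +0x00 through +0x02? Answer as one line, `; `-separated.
+0x00: 00 e0 ⇒ word 0xe000 (little)
  top 6b → 0x38 → bz [J]
  [9:0] imm=0 = $0
+0x02: 00 70 ⇒ word 0x7000 (little)
  top 6b → 0x1c → neg [R]
  [9:8] rd=0 = x0

bz $0; neg x0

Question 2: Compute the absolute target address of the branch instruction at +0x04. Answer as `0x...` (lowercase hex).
0x392a

@+04  little-endian(fc e3) = 0xe3fc
  op=0xe3fc>>10=0x38 ⇒ bz (J)
  [9:0] imm=1020 (s10→-4) = $-4
  target = base 0x3928 + off 0x04 + 2 + imm -4 = 0x392a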